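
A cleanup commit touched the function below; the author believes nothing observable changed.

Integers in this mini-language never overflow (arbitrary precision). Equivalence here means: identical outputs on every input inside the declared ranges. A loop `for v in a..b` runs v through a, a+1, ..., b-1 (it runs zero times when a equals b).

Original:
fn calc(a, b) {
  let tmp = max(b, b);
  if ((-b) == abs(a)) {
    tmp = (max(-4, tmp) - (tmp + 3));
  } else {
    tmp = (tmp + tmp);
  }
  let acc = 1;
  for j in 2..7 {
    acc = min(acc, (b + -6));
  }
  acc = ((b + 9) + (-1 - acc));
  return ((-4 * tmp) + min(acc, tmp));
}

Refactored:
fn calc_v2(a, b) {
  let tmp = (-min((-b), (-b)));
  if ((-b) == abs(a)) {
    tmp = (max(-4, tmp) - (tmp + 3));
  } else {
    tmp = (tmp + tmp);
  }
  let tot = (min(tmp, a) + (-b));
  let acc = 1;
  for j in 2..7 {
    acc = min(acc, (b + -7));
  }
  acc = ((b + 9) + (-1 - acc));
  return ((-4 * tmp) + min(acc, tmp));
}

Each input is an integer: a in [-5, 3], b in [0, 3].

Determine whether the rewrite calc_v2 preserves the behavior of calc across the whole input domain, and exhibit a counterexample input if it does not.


Equivalent. The edit looks behavioral (`-6` became `-7`), but over these ranges it never changes the outcome.
Checked all 36 inputs in the declared domain: the outputs agree on every one.
As a probe, take a=-5, b=3: calc runs tmp := 3 | ((-b) == abs(a)): false | tmp := 6 | acc := 1 | iter j=2: | acc := -3 | iter j=3: | acc := -3 | iter j=4: | acc := -3 | iter j=5: | acc := -3 | iter j=6: | acc := -3 | acc := 14 | result -18; calc_v2 runs tmp := 3 | ((-b) == abs(a)): false | tmp := 6 | tot := -8 | acc := 1 | iter j=2: | acc := -4 | iter j=3: | acc := -4 | iter j=4: | acc := -4 | iter j=5: | acc := -4 | iter j=6: | acc := -4 | acc := 15 | result -18; both end at -18.
verdict: equivalent


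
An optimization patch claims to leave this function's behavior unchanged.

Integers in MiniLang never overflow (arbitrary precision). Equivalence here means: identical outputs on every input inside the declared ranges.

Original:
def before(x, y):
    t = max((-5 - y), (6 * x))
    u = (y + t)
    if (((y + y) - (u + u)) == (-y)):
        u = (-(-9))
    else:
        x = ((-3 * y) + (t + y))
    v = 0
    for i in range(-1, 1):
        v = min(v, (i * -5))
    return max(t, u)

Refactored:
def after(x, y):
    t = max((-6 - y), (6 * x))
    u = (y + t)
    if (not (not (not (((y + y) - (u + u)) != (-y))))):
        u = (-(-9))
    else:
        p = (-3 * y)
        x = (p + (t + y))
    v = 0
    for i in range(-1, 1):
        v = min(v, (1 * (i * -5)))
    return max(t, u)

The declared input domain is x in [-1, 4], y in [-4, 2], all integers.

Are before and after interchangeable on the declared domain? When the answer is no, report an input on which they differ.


There is a counterexample at x=-1, y=-4: -1 on one side, 9 on the other.
before: t = -1; u = -5; (((y + y) - (u + u)) == (-y)) -> false; x = 7; v = 0; [i=-1]; v = 0; [i=0]; v = 0; return -1
after: t = -2; u = -6; (not (not (not (((y + y) - (u + u)) != (-y))))) -> true; u = 9; v = 0; [i=-1]; v = 0; [i=0]; v = 0; return 9
verdict: not equivalent; witness: x=-1, y=-4


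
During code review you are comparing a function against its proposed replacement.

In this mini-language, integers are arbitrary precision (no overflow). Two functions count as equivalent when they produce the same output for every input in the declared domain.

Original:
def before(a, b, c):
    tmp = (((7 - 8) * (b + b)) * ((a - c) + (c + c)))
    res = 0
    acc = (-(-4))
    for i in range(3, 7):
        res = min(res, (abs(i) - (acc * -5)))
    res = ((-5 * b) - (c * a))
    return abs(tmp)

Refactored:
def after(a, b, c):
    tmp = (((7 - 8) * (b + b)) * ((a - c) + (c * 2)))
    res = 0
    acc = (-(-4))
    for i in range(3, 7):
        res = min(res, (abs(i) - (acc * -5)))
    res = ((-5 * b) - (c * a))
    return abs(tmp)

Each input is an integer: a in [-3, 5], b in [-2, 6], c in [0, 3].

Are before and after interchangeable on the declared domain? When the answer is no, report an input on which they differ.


Comparing the listings, the differences include: arithmetic usage differs; constant usage differs.
Spot check at a=-3, b=0, c=2 — before: tmp becomes 0; next res becomes 0; next acc becomes 4; next at i=3:; next res becomes 0; next at i=4:; next res becomes 0; next at i=5:; next res becomes 0; next at i=6:; next res becomes 0; next res becomes 6; next final value 0. after: tmp becomes 0; next res becomes 0; next acc becomes 4; next at i=3:; next res becomes 0; next at i=4:; next res becomes 0; next at i=5:; next res becomes 0; next at i=6:; next res becomes 0; next res becomes 6; next final value 0. Both give 0.
Sweeping the whole domain (324 inputs) finds no disagreement.
verdict: equivalent


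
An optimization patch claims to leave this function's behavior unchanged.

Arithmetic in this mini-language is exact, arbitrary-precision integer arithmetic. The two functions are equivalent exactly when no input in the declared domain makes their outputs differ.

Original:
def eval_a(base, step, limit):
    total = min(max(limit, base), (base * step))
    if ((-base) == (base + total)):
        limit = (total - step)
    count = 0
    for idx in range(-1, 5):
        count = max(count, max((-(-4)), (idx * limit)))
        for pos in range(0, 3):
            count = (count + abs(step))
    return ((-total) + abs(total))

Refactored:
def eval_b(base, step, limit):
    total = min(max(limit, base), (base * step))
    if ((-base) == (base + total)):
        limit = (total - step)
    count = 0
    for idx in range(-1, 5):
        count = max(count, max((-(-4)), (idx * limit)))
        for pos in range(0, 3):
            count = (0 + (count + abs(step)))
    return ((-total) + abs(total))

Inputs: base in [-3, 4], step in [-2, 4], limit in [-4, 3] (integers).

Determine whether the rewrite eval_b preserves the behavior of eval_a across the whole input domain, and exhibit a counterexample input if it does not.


The two are interchangeable: arithmetic usage differs, plus constant usage differs, and every declared input agrees.
One worked example (base=-2, step=1, limit=2) — eval_a: total := -2 | ((-base) == (base + total)): false | count := 0 | iter idx=-1: | count := 4 | iter pos=0: | count := 5 | iter pos=1: | count := 6 | iter pos=2: | count := 7 | iter idx=0: | count := 7 | iter pos=0: | count := 8 | iter pos=1: | count := 9 | iter pos=2: | count := 10 | iter idx=1: | count := 10 | iter pos=0: | count := 11 | iter pos=1: | count := 12 | iter pos=2: | count := 13 | iter idx=2: | count := 13 | iter pos=0: | count := 14 | iter pos=1: | count := 15 | iter pos=2: | count := 16 | iter idx=3: | count := 16 | iter pos=0: | count := 17 | iter pos=1: | count := 18 | iter pos=2: | count := 19 | iter idx=4: | count := 19 | iter pos=0: | count := 20 | iter pos=1: | count := 21 | iter pos=2: | count := 22 | result 4; eval_b: total := -2 | ((-base) == (base + total)): false | count := 0 | iter idx=-1: | count := 4 | iter pos=0: | count := 5 | iter pos=1: | count := 6 | iter pos=2: | count := 7 | iter idx=0: | count := 7 | iter pos=0: | count := 8 | iter pos=1: | count := 9 | iter pos=2: | count := 10 | iter idx=1: | count := 10 | iter pos=0: | count := 11 | iter pos=1: | count := 12 | iter pos=2: | count := 13 | iter idx=2: | count := 13 | iter pos=0: | count := 14 | iter pos=1: | count := 15 | iter pos=2: | count := 16 | iter idx=3: | count := 16 | iter pos=0: | count := 17 | iter pos=1: | count := 18 | iter pos=2: | count := 19 | iter idx=4: | count := 19 | iter pos=0: | count := 20 | iter pos=1: | count := 21 | iter pos=2: | count := 22 | result 4; agreement on 4.
Checked all 448 inputs in the declared domain: the outputs agree on every one.
verdict: equivalent


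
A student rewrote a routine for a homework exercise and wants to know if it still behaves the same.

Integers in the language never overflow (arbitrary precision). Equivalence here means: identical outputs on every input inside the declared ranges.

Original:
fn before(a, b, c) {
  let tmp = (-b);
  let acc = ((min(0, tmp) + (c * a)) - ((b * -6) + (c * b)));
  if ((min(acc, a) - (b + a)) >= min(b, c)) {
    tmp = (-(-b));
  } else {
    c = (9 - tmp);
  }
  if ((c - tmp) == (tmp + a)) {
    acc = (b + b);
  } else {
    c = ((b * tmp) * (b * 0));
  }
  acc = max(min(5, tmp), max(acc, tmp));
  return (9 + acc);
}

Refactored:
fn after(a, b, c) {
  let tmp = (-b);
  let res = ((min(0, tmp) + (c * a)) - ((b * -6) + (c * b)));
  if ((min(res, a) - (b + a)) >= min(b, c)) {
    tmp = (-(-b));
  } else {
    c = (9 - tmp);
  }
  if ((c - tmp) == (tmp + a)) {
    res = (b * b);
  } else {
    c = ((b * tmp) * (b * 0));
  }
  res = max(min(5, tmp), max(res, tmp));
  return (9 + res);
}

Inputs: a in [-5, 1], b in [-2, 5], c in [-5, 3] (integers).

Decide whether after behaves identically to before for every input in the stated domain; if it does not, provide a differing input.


Run the pair on a=-5, b=1, c=-3.
before: tmp=-1, then acc=23, then ((min(acc, a) - (b + a)) >= min(b, c)) is true, then tmp=1, then ((c - tmp) == (tmp + a)) is true, then acc=2, then acc=2, then returns 11
after: tmp=-1, then res=23, then ((min(res, a) - (b + a)) >= min(b, c)) is true, then tmp=1, then ((c - tmp) == (tmp + a)) is true, then res=1, then res=1, then returns 10
11 against 10: the behavior changed.
verdict: not equivalent; witness: a=-5, b=1, c=-3


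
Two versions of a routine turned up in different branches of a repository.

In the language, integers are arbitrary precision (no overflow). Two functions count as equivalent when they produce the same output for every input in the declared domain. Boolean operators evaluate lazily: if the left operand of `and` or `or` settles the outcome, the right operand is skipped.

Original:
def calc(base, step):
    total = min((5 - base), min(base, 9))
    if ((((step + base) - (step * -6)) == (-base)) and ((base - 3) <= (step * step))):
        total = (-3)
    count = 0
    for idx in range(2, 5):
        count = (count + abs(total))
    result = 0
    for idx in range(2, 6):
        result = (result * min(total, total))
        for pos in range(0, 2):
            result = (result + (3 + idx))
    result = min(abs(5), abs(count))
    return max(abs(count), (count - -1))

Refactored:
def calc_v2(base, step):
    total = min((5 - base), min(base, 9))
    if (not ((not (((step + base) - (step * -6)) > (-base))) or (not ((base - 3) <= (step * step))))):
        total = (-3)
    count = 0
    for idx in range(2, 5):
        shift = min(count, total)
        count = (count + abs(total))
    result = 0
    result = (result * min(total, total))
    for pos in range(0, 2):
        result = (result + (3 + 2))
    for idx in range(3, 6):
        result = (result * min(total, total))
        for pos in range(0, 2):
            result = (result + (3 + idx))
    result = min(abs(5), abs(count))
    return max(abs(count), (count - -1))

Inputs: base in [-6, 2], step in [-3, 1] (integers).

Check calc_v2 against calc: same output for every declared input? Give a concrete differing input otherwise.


Input base=-2, step=1: 7 from calc versus 10 from calc_v2.
verdict: not equivalent; witness: base=-2, step=1


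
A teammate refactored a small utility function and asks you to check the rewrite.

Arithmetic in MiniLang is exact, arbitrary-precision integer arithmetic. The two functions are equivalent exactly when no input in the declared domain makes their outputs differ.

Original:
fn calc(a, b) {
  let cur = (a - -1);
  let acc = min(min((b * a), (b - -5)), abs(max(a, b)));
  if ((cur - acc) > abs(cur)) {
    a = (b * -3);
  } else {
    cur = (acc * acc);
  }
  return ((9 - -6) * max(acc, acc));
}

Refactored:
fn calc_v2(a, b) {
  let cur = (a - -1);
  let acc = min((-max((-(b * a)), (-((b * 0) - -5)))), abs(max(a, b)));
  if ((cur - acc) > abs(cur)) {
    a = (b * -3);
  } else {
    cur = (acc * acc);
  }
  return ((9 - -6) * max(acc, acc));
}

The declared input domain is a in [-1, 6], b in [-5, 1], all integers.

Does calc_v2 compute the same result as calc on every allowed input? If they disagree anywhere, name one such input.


Consider the input a=-1, b=-5.
calc: cur = 0; acc = 0; ((cur - acc) > abs(cur)) -> false; cur = 0; return 0
calc_v2: cur = 0; acc = 1; ((cur - acc) > abs(cur)) -> false; cur = 1; return 15
0 != 15, so the rewrite changes behavior.
verdict: not equivalent; witness: a=-1, b=-5


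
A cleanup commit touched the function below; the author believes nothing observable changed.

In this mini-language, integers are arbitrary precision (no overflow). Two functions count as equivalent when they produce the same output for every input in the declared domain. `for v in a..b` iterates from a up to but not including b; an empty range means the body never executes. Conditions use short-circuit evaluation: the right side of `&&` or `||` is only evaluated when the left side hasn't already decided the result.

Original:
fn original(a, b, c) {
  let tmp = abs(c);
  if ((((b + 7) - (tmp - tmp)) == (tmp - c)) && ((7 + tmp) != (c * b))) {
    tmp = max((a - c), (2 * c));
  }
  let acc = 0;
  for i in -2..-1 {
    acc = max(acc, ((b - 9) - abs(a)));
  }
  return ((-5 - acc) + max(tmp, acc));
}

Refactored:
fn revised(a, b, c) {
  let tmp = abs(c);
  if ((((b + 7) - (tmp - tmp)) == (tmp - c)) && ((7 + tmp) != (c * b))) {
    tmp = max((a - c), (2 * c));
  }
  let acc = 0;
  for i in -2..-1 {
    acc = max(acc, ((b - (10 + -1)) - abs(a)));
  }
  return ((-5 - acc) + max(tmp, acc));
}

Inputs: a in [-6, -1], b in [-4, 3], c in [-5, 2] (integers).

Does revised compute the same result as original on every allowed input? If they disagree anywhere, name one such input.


Side by side, the visible changes include: arithmetic usage differs; also constant usage differs.
As a probe, take a=-4, b=1, c=-4: original runs tmp=4, then ((((b + 7) - (tmp - tmp)) == (tmp - c)) && ((7 + tmp) != (c * b))) is true, then tmp=0, then acc=0, then (i=-2), then acc=0, then returns -5; revised runs tmp=4, then ((((b + 7) - (tmp - tmp)) == (tmp - c)) && ((7 + tmp) != (c * b))) is true, then tmp=0, then acc=0, then (i=-2), then acc=0, then returns -5; both end at -5.
Every one of the 384 inputs gives matching results.
verdict: equivalent


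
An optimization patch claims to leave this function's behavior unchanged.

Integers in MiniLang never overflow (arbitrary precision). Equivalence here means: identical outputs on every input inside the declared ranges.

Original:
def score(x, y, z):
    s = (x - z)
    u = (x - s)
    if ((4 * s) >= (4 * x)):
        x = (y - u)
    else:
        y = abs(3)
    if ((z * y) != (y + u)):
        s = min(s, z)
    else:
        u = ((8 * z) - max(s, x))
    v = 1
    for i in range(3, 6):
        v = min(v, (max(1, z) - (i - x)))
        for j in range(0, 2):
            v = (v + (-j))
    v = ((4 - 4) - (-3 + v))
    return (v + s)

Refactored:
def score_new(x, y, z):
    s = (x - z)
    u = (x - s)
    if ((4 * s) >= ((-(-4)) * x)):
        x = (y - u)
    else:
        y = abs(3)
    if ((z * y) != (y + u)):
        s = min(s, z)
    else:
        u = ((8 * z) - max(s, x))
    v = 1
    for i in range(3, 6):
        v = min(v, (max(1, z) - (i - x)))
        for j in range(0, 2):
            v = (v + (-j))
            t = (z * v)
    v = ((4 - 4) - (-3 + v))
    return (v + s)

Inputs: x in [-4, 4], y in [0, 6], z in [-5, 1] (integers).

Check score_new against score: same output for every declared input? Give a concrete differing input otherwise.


Comparing the listings, the differences include: local variable names differ, plus arithmetic usage differs, plus statement counts differ.
Tracing x=-3, y=0, z=0: score: s = -3; u = 0; ((4 * s) >= (4 * x)) -> true; x = 0; ((z * y) != (y + u)) -> false; u = 0; v = 1; [i=3]; v = -2; [j=0]; v = -2; [j=1]; v = -3; [i=4]; v = -3; [j=0]; v = -3; [j=1]; v = -4; [i=5]; v = -4; [j=0]; v = -4; [j=1]; v = -5; v = 8; return 5 | score_new: s = -3; u = 0; ((4 * s) >= ((-(-4)) * x)) -> true; x = 0; ((z * y) != (y + u)) -> false; u = 0; v = 1; [i=3]; v = -2; [j=0]; v = -2; t = 0; [j=1]; v = -3; t = 0; [i=4]; v = -3; [j=0]; v = -3; t = 0; [j=1]; v = -4; t = 0; [i=5]; v = -4; [j=0]; v = -4; t = 0; [j=1]; v = -5; t = 0; v = 8; return 5 — matching result 5.
Sweeping the whole domain (441 inputs) finds no disagreement.
verdict: equivalent


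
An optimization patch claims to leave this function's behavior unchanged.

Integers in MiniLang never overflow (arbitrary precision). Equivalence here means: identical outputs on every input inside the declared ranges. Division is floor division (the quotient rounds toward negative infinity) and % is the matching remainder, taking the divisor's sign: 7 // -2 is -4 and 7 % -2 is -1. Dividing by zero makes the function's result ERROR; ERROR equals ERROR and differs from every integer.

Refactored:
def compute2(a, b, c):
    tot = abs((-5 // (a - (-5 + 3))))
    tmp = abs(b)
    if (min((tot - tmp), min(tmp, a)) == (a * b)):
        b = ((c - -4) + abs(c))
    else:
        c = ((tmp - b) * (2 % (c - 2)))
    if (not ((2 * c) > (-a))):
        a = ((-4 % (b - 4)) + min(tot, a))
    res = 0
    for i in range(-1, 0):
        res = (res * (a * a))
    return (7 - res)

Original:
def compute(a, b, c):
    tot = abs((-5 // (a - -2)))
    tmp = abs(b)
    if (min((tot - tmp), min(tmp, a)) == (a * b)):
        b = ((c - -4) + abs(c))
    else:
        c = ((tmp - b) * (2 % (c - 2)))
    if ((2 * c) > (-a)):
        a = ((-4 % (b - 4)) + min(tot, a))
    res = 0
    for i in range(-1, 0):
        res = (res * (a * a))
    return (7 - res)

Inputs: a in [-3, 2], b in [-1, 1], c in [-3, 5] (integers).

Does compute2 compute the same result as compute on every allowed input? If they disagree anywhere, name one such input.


These are not equivalent — on a=-3, b=1, c=-3 the outputs split (7 vs ERROR).
compute: tot becomes 5; next tmp becomes 1; next (min((tot - tmp), min(tmp, a)) == (a * b)) evaluates to true; next b becomes 4; next ((2 * c) > (-a)) evaluates to false; next res becomes 0; next at i=-1:; next res becomes 0; next final value 7
compute2: tot becomes 5; next tmp becomes 1; next (min((tot - tmp), min(tmp, a)) == (a * b)) evaluates to true; next b becomes 4; next (not ((2 * c) > (-a))) evaluates to true; next hits division by zero so the output is ERROR
verdict: not equivalent; witness: a=-3, b=1, c=-3


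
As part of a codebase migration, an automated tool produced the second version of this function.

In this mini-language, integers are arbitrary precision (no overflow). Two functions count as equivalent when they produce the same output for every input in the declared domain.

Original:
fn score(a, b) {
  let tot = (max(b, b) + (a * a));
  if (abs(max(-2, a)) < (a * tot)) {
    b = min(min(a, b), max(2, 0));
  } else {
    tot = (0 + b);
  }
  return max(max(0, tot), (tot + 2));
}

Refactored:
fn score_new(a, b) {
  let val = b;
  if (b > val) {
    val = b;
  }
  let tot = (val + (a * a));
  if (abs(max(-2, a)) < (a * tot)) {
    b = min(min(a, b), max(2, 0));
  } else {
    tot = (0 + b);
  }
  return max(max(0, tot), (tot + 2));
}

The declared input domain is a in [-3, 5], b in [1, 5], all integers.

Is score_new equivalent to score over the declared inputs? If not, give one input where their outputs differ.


This is a faithful refactor — min/max/abs usage differs, plus local variable names differ, plus statement counts differ, plus branching structure differs, plus comparison usage differs, but the computed results match everywhere.
Tracing a=5, b=2: score: tot := 27 | (abs(max(-2, a)) < (a * tot)): true | b := 2 | result 29 | score_new: val := 2 | (b > val): false | tot := 27 | (abs(max(-2, a)) < (a * tot)): true | b := 2 | result 29 — matching result 29.
An exhaustive pass over the 45 declared inputs shows identical outputs.
verdict: equivalent


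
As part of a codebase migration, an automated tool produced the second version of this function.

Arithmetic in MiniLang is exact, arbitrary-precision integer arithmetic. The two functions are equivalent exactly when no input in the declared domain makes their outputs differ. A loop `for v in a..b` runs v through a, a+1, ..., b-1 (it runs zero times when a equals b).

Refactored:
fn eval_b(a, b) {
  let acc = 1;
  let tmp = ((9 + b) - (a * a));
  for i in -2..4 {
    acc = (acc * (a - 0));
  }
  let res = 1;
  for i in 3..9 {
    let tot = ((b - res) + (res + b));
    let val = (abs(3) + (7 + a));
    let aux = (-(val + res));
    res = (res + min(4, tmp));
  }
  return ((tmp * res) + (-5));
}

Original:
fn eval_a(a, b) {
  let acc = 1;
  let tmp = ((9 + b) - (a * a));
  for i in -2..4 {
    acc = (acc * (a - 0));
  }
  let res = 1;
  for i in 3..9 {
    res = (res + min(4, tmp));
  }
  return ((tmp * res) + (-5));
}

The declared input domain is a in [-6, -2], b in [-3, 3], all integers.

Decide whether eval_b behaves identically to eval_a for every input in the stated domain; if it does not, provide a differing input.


The suspicious-looking change has no observable effect anywhere in the declared ranges.
As a probe, take a=-4, b=-2: eval_a runs acc = 1; tmp = -9; [i=-2]; acc = -4; [i=-1]; acc = 16; [i=0]; acc = -64; [i=1]; acc = 256; [i=2]; acc = -1024; [i=3]; acc = 4096; res = 1; [i=3]; res = -8; [i=4]; res = -17; [i=5]; res = -26; [i=6]; res = -35; [i=7]; res = -44; [i=8]; res = -53; return 472; eval_b runs acc = 1; tmp = -9; [i=-2]; acc = -4; [i=-1]; acc = 16; [i=0]; acc = -64; [i=1]; acc = 256; [i=2]; acc = -1024; [i=3]; acc = 4096; res = 1; [i=3]; tot = -4; val = 6; aux = -7; res = -8; [i=4]; tot = -4; val = 6; aux = 2; res = -17; [i=5]; tot = -4; val = 6; aux = 11; res = -26; [i=6]; tot = -4; val = 6; aux = 20; res = -35; [i=7]; tot = -4; val = 6; aux = 29; res = -44; [i=8]; tot = -4; val = 6; aux = 38; res = -53; return 472; both end at 472.
Across all 35 domain points the two functions coincide.
verdict: equivalent


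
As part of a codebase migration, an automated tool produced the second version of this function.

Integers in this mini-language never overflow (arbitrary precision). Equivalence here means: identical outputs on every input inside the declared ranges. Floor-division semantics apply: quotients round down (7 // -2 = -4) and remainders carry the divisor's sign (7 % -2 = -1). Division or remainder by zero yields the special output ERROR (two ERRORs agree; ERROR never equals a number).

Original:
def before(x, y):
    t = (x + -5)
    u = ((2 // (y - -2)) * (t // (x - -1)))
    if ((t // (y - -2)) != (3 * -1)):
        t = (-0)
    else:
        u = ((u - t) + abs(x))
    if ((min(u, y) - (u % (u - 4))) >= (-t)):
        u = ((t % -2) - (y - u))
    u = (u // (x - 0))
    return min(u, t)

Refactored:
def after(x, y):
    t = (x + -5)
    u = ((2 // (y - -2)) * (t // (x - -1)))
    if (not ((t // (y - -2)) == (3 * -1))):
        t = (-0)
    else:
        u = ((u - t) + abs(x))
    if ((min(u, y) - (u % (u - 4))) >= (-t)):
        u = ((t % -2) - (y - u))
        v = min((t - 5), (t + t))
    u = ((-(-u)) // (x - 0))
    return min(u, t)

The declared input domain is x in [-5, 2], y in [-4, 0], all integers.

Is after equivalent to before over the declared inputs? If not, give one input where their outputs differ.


Beyond behavior-preserving changes, the revision adds an assignment to `v` whose value nothing reads; all 40 inputs agree.
verdict: equivalent


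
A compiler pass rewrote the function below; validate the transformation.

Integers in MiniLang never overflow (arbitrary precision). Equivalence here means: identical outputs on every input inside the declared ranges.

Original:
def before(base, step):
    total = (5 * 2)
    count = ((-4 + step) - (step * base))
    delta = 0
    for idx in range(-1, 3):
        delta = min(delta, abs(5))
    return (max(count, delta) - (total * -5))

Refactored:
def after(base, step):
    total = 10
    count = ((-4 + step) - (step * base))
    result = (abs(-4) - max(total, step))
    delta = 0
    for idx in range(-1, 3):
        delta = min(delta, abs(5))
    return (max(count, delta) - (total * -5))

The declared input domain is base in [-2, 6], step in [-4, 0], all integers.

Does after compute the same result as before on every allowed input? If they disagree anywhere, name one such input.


The two are interchangeable: min/max/abs usage differs, and local variable names differ, and constant usage differs, and arithmetic usage differs, and statement counts differ, and every declared input agrees.
As a probe, take base=3, step=-3: before runs total = 10; count = 2; delta = 0; [idx=-1]; delta = 0; [idx=0]; delta = 0; [idx=1]; delta = 0; [idx=2]; delta = 0; return 52; after runs total = 10; count = 2; result = -6; delta = 0; [idx=-1]; delta = 0; [idx=0]; delta = 0; [idx=1]; delta = 0; [idx=2]; delta = 0; return 52; both end at 52.
Every one of the 45 inputs gives matching results.
verdict: equivalent


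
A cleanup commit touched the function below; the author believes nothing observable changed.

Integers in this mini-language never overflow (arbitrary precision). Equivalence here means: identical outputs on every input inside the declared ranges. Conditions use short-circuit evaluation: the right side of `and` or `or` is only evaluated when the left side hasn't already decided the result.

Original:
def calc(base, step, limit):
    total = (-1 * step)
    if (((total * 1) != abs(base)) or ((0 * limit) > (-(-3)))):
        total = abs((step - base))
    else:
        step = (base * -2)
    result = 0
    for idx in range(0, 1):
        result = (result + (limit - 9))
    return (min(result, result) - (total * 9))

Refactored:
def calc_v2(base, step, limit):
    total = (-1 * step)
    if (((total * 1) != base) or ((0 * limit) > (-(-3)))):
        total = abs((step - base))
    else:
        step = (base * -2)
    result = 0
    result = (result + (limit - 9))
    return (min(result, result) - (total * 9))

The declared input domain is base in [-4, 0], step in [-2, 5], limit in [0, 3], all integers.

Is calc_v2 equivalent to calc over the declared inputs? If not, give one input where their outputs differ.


Try base=-4, step=4, limit=0.
calc: total=-4, then (((total * 1) != abs(base)) or ((0 * limit) > (-(-3)))) is true, then total=8, then result=0, then (idx=0), then result=-9, then returns -81
calc_v2: total=-4, then (((total * 1) != base) or ((0 * limit) > (-(-3)))) is false, then step=8, then result=0, then result=-9, then returns 27
-81 != 27, so the rewrite changes behavior.
verdict: not equivalent; witness: base=-4, step=4, limit=0


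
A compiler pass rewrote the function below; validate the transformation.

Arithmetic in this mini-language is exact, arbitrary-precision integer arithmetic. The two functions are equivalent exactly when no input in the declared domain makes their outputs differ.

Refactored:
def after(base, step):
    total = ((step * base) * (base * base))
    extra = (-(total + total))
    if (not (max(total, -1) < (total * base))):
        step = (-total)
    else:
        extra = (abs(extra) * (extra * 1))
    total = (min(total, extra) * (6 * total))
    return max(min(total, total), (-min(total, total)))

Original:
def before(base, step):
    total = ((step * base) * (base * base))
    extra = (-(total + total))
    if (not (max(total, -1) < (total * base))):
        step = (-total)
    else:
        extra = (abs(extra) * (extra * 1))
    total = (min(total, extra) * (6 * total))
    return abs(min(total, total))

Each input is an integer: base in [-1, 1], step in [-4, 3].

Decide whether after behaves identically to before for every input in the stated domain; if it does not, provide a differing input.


Equivalent — the differences include min/max/abs usage differs, yet no declared input distinguishes the two.
Tracing base=0, step=-1: before: total = 0; extra = 0; (not (max(total, -1) < (total * base))) -> true; step = 0; total = 0; return 0 | after: total = 0; extra = 0; (not (max(total, -1) < (total * base))) -> true; step = 0; total = 0; return 0 — matching result 0.
Checked all 24 inputs in the declared domain: the outputs agree on every one.
verdict: equivalent


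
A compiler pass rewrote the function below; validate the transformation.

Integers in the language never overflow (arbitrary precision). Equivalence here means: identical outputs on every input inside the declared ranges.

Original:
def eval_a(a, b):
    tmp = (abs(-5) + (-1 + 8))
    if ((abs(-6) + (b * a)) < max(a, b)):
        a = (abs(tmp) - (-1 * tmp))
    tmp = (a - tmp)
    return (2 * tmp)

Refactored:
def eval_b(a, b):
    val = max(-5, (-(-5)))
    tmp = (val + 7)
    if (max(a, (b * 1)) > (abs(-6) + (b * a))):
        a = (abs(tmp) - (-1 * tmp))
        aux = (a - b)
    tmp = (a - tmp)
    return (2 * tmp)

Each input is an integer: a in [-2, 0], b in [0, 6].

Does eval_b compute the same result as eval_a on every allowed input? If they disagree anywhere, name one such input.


Although statement counts differ, and local variable names differ, and comparison usage differs, and constant usage differs, and arithmetic usage differs, and min/max/abs usage differs, 21/21 inputs agree.
verdict: equivalent


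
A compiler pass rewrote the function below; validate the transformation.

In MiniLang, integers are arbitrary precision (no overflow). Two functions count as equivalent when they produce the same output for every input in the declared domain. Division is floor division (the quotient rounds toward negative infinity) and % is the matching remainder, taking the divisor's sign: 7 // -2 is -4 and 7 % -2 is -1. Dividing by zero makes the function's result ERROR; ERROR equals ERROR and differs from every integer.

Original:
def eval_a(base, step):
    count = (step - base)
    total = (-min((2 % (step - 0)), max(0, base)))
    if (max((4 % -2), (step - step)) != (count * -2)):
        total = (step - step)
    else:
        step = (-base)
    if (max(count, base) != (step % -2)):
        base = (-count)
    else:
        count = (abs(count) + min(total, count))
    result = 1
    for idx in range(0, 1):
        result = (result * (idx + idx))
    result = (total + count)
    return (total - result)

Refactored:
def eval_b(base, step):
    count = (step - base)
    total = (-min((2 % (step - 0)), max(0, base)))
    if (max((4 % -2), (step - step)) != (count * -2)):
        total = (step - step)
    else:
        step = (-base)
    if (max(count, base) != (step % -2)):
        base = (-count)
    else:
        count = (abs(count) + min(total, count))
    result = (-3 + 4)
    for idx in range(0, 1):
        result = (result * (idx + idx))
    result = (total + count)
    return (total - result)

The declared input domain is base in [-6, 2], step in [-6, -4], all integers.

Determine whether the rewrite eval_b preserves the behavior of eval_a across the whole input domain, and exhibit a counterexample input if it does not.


Side by side, the visible changes include: arithmetic usage differs, constant usage differs.
Spot check at base=-5, step=-5 — eval_a: count := 0 | total := 3 | (max((4 % -2), (step - step)) != (count * -2)): false | step := 5 | (max(count, base) != (step % -2)): true | base := 0 | result := 1 | iter idx=0: | result := 0 | result := 3 | result 0. eval_b: count := 0 | total := 3 | (max((4 % -2), (step - step)) != (count * -2)): false | step := 5 | (max(count, base) != (step % -2)): true | base := 0 | result := 1 | iter idx=0: | result := 0 | result := 3 | result 0. Both give 0.
Across all 27 domain points the two functions coincide.
verdict: equivalent


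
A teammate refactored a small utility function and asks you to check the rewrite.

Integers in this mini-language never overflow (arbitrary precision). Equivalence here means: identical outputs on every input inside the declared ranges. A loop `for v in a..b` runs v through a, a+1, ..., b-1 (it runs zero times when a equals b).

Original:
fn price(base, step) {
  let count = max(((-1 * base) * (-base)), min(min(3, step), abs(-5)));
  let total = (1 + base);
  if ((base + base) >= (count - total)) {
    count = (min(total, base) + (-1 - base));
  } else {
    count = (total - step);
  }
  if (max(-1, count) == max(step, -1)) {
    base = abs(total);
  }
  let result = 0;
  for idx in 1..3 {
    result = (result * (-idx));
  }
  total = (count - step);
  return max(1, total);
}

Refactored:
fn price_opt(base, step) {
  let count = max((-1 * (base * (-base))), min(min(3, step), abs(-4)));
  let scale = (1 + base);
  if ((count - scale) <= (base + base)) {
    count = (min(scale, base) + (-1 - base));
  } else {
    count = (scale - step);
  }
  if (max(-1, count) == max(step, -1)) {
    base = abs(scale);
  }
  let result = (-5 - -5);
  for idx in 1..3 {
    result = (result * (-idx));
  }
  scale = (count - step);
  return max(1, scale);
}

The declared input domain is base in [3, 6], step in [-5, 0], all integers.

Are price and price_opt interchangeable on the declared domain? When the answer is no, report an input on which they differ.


Equivalent. The edit looks behavioral (`-5` became `-4`), but over these ranges it never changes the outcome.
An exhaustive pass over the 24 declared inputs shows identical outputs.
Spot check at base=5, step=-5 — price: count becomes 25; next total becomes 6; next ((base + base) >= (count - total)) evaluates to false; next count becomes 11; next (max(-1, count) == max(step, -1)) evaluates to false; next result becomes 0; next at idx=1:; next result becomes 0; next at idx=2:; next result becomes 0; next total becomes 16; next final value 16. price_opt: count becomes 25; next scale becomes 6; next ((count - scale) <= (base + base)) evaluates to false; next count becomes 11; next (max(-1, count) == max(step, -1)) evaluates to false; next result becomes 0; next at idx=1:; next result becomes 0; next at idx=2:; next result becomes 0; next scale becomes 16; next final value 16. Both give 16.
verdict: equivalent


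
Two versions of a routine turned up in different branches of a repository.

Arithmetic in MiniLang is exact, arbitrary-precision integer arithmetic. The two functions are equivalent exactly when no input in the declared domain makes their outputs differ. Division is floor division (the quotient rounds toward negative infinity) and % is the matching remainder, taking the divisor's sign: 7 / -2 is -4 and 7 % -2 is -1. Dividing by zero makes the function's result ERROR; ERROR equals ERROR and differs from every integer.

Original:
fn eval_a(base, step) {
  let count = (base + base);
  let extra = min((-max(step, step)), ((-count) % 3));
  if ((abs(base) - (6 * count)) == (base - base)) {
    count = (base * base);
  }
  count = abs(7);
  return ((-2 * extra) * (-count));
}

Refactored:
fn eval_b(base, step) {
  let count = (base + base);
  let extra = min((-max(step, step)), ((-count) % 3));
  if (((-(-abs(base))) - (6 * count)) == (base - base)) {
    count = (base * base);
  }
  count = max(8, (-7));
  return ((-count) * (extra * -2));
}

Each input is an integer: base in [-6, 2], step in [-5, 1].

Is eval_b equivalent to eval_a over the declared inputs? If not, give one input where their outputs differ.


Not equivalent: base=-6, step=1 separates them (-14 vs -16).
eval_a: count = -12; extra = -1; ((abs(base) - (6 * count)) == (base - base)) -> false; count = 7; return -14
eval_b: count = -12; extra = -1; (((-(-abs(base))) - (6 * count)) == (base - base)) -> false; count = 8; return -16
verdict: not equivalent; witness: base=-6, step=1


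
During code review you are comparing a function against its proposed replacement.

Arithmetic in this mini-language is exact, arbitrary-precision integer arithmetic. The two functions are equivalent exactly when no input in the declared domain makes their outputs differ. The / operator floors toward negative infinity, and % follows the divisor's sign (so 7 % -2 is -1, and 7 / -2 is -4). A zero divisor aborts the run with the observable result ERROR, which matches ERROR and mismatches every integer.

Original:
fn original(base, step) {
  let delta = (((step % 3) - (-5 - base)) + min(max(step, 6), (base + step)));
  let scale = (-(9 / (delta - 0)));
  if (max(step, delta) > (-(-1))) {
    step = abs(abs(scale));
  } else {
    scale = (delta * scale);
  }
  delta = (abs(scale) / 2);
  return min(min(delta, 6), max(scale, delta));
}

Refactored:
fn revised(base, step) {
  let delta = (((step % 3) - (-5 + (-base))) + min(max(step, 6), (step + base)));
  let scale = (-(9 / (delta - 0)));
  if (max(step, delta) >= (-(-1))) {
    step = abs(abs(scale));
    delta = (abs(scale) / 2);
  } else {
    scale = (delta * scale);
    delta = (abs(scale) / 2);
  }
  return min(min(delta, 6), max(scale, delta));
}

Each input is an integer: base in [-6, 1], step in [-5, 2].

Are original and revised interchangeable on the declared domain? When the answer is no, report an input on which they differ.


Take base=-6, step=1.
original: delta = -5; scale = 2; (max(step, delta) > (-(-1))) -> false; scale = -10; delta = 5; return 5
revised: delta = -5; scale = 2; (max(step, delta) >= (-(-1))) -> true; step = 2; delta = 1; return 1
5 and 1 differ, so these are not the same function on this domain.
verdict: not equivalent; witness: base=-6, step=1


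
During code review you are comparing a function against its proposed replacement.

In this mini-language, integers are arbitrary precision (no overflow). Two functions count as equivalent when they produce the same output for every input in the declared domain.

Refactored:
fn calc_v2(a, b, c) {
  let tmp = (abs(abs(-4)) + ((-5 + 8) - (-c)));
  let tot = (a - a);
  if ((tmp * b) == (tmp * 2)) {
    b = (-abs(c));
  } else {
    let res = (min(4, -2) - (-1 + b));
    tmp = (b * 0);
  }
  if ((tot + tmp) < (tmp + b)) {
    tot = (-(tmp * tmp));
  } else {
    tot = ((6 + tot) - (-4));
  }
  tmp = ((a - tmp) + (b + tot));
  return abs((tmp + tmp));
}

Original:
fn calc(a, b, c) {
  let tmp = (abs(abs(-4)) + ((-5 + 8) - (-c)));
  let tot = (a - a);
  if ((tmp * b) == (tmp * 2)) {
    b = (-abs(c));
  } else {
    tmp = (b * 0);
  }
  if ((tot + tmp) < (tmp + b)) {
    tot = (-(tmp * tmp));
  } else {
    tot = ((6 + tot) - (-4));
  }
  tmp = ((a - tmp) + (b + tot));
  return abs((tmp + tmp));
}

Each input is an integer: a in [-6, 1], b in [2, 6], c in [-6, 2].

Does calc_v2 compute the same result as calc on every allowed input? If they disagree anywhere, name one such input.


One difference looks behavioral, but it never changes the outcome for any declared input.
Tracing a=-6, b=4, c=-4: calc: tmp=3, then tot=0, then ((tmp * b) == (tmp * 2)) is false, then tmp=0, then ((tot + tmp) < (tmp + b)) is true, then tot=0, then tmp=-2, then returns 4 | calc_v2: tmp=3, then tot=0, then ((tmp * b) == (tmp * 2)) is false, then res=-5, then tmp=0, then ((tot + tmp) < (tmp + b)) is true, then tot=0, then tmp=-2, then returns 4 — matching result 4.
An exhaustive pass over the 360 declared inputs shows identical outputs.
verdict: equivalent


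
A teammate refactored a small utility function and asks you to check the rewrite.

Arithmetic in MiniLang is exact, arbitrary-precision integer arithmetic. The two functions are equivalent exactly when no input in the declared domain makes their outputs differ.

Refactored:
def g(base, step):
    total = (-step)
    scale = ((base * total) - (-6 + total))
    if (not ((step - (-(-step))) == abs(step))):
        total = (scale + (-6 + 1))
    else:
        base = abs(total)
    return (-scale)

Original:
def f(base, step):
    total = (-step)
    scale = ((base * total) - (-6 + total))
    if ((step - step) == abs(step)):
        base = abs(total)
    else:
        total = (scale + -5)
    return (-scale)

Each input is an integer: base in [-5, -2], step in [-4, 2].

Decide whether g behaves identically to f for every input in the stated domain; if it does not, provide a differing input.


This is a faithful refactor — boolean connective usage differs; arithmetic usage differs; constant usage differs, but the computed results match everywhere.
Spot check at base=-2, step=0 — f: total := 0 | scale := 6 | ((step - step) == abs(step)): true | base := 0 | result -6. g: total := 0 | scale := 6 | (not ((step - (-(-step))) == abs(step))): false | base := 0 | result -6. Both give -6.
Sweeping the whole domain (28 inputs) finds no disagreement.
verdict: equivalent
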